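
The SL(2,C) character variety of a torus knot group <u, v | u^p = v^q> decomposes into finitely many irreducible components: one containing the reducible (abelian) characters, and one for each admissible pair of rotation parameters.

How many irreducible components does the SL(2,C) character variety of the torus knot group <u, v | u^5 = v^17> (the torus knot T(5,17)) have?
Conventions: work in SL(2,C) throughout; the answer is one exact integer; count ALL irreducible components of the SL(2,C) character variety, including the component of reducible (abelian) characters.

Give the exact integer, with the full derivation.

For T(5,17): irreducibility forces the central element u^5 = v^17 to one of +I, -I.
So on each irreducible component the traces are pinned: tr(u) = 2*cos(pi*alpha/5) with 1 <= alpha <= 4, tr(v) = 2*cos(pi*beta/17) with 1 <= beta <= 16.
u^5 = (-1)^alpha I and v^17 = (-1)^beta I must agree, so alpha and beta have equal parity.
Enumerate parity-matched pairs: 2*8 odd-odd plus 2*8 even-even gives 32.
Total: 32 irreducible-character components + 1 reducible (abelian) component = 33.

33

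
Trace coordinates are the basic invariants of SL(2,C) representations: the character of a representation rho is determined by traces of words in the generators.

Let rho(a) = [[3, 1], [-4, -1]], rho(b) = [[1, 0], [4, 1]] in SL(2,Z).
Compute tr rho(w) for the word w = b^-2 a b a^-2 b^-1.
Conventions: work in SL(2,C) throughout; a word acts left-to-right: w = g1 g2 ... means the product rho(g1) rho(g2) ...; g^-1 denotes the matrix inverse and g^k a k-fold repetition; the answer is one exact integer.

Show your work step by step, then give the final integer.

106

rho(b^-1) = [[1, 0], [-4, 1]]
... * rho(b^-1) = [[1, 0], [-4, 1]]  ->  [[1, 0], [-8, 1]]
... * rho(a) = [[3, 1], [-4, -1]]  ->  [[3, 1], [-28, -9]]
... * rho(b) = [[1, 0], [4, 1]]  ->  [[7, 1], [-64, -9]]
... * rho(a^-1) = [[-1, -1], [4, 3]]  ->  [[-3, -4], [28, 37]]
... * rho(a^-1) = [[-1, -1], [4, 3]]  ->  [[-13, -9], [120, 83]]
... * rho(b^-1) = [[1, 0], [-4, 1]]  ->  [[23, -9], [-212, 83]]
tr = 23 + 83 = 106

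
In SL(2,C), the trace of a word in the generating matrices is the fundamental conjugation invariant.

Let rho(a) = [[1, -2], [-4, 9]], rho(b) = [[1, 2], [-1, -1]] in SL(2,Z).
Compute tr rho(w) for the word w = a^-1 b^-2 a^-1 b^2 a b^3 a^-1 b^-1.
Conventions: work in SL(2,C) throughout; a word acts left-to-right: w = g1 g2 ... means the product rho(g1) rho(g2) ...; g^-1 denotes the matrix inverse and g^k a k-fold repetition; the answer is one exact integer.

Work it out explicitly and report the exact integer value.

194

rho(a^-1) = [[9, 2], [4, 1]]
... * rho(b^-1) = [[-1, -2], [1, 1]]  ->  [[-7, -16], [-3, -7]]
... * rho(b^-1) = [[-1, -2], [1, 1]]  ->  [[-9, -2], [-4, -1]]
... * rho(a^-1) = [[9, 2], [4, 1]]  ->  [[-89, -20], [-40, -9]]
... * rho(b) = [[1, 2], [-1, -1]]  ->  [[-69, -158], [-31, -71]]
... * rho(b) = [[1, 2], [-1, -1]]  ->  [[89, 20], [40, 9]]
... * rho(a) = [[1, -2], [-4, 9]]  ->  [[9, 2], [4, 1]]
... * rho(b) = [[1, 2], [-1, -1]]  ->  [[7, 16], [3, 7]]
... * rho(b) = [[1, 2], [-1, -1]]  ->  [[-9, -2], [-4, -1]]
... * rho(b) = [[1, 2], [-1, -1]]  ->  [[-7, -16], [-3, -7]]
... * rho(a^-1) = [[9, 2], [4, 1]]  ->  [[-127, -30], [-55, -13]]
... * rho(b^-1) = [[-1, -2], [1, 1]]  ->  [[97, 224], [42, 97]]
tr = 97 + 97 = 194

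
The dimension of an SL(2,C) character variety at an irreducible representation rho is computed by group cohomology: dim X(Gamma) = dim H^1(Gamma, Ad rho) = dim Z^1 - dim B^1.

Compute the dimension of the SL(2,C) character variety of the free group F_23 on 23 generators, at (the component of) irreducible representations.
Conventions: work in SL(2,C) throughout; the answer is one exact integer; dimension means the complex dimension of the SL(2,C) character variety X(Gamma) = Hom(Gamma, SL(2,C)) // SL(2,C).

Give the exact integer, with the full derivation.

66

Gamma = F_23 has 23 generators and no relators.
Z^1(Gamma, Ad rho) = (sl_2)^23: a cocycle is a free choice of one sl_2 vector per generator, so dim Z^1 = 3*23 = 69.
dim B^1 = 3: the coboundary map is injective because an irreducible image has centralizer 0 in sl_2.
dim H^1 = 69 - 3 = 66, which is dim X.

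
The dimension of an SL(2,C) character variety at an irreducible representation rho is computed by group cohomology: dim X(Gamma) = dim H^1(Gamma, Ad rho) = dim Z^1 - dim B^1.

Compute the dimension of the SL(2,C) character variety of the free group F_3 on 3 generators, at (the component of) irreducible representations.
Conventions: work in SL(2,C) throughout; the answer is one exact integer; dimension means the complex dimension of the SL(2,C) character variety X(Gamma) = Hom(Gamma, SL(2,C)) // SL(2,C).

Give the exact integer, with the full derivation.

The free group F_3: 3 generators, no relators.
Z^1(Gamma, Ad rho) = (sl_2)^3: a cocycle is a free choice of one sl_2 vector per generator, so dim Z^1 = 3*3 = 9.
dim B^1 = 3: the coboundary map is injective because an irreducible image has centralizer 0 in sl_2.
Therefore dim X = 9 - 3 = 6.

6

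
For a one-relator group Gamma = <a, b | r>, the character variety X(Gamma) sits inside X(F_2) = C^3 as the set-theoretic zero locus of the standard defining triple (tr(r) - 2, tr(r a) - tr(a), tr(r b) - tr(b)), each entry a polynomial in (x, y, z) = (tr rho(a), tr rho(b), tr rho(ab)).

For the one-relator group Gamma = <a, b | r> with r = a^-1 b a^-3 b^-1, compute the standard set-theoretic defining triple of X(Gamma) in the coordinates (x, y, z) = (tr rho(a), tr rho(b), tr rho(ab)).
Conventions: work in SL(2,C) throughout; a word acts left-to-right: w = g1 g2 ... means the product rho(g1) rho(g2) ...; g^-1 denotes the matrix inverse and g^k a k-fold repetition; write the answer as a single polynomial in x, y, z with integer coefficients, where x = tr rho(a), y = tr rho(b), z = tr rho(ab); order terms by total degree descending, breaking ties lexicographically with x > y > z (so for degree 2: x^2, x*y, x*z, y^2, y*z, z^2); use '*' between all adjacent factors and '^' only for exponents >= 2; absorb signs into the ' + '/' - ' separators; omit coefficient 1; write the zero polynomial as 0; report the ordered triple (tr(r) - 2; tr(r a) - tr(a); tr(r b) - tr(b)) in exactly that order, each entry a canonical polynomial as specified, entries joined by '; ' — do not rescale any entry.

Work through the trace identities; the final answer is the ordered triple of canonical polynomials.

tr(a^-1) = tr(a) = x
and tr(a b a) = tr(a) tr(b a) - tr(b) = x*z - y
and tr(a b a b) = tr(a b) tr(a b) - tr(1) = z^2 - 2
tr(b^-1 a b a) = tr(a b a) tr(b) - tr(a b a b) = x*y*z - y^2 - z^2 + 2
tr(b a^-1 b^-1 a) = tr(b^-1 a b) tr(a) - tr(b^-1 a b a) = -x*y*z + x^2 + y^2 + z^2 - 2
tr(a^-1 b^-1 a^-1 b) = tr(b a^-1 b^-1) tr(a) - tr(b a^-1 b^-1 a) = x*y*z - y^2 - z^2 + 2
tr(b^-1 a^-1 b a^-2) = tr(a^-1 b^-1 a^-1 b) tr(a) - tr(a^-1 b^-1 a^-1 b a) = x^2*y*z - x*y^2 - x*z^2 + x
next, tr(a^-1 b a^-3 b^-1) = tr(b^-1 a^-1 b a^-2) tr(a) - tr(b^-1 a^-1 b a^-1) = x^3*y*z - x^2*y^2 - x^2*z^2 - x*y*z + x^2 + y^2 + z^2 - 2
next, tr(a^-2) = tr(a^-1) tr(a) - tr(1)   [inverse elimination on a] = x^2 - 2
and tr(a^-3) = tr(a^-2) tr(a) - tr(a^-1)   [inverse elimination on a] = x^3 - 3*x
tr(a^-1 b) = tr(b) tr(a) - tr(b a)  (eliminate a^-1) = x*y - z
next, tr(b a^-2) = tr(a^-1 b) tr(a) - tr(a^-1 b a)  (eliminate a^-1) = x^2*y - x*z - y
and tr(a^-2 b a^-1) = tr(b a^-2) tr(a) - tr(b a^-1)  (eliminate a^-1) = x^3*y - x^2*z - 2*x*y + z
next, tr(a^-1 b a^-3) = tr(a^-2 b a^-1) tr(a) - tr(a^-2 b)  (eliminate a^-1) = x^4*y - x^3*z - 3*x^2*y + 2*x*z + y
assemble the triple (tr(r) - 2; tr(r a) - x; tr(r b) - y)

x^3*y*z - x^2*y^2 - x^2*z^2 - x*y*z + x^2 + y^2 + z^2 - 4; x^3 - 4*x; x^4*y - x^3*z - 3*x^2*y + 2*x*z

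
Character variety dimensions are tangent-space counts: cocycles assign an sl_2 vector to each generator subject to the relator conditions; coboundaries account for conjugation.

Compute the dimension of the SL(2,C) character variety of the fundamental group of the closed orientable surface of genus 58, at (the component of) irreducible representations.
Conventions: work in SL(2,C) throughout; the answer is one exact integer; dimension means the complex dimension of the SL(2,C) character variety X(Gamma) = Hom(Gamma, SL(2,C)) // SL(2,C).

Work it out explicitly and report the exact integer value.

342

The genus-58 surface group: 2g = 116 generators, one relator prod [a_i, b_i].
Before the relator condition, cocycle space has dim 3*116 = 348.
d_2 is surjective at irreducible rho (its cokernel H^2 is dual to H^0 = 0), so dim Z^1 = 348 - 3 = 345.
Coboundaries contribute dim B^1 = 3 (injective at irreducible rho).
dim H^1 = 345 - 3 = 342 = dim X.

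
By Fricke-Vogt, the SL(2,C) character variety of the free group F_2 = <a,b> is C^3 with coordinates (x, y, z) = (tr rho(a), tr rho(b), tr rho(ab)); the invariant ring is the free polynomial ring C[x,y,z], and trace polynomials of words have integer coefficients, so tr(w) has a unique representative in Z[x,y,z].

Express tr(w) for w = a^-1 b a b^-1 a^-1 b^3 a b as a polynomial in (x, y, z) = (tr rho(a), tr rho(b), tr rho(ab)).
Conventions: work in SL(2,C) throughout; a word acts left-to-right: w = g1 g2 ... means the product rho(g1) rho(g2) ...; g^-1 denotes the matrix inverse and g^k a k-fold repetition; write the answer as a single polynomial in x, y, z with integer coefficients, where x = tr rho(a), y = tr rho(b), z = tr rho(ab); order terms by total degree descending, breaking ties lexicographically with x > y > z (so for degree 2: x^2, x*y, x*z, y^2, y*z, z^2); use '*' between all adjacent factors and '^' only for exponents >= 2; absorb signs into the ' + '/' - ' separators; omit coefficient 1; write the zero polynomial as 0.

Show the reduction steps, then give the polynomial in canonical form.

-x^2*y^4*z^2 + 2*x^3*y^3*z + x*y^5*z + 2*x*y^3*z^3 - x^4*y^2 - x^2*y^4 - x^2*y^2*z^2 - y^4*z^2 - y^2*z^4 - 2*x^3*y*z - 5*x*y^3*z - 2*x*y*z^3 + x^4 + 5*x^2*y^2 + 2*x^2*z^2 + y^4 + 5*y^2*z^2 + z^4 + 4*x*y*z - 4*x^2 - 4*y^2 - 4*z^2 + 2

and trace(a b a b) = trace(b a) * trace(b a) - trace(1)   [split at repeated b] = z^2 - 2
trace(a b a) = trace(a) * trace(b a) - trace(b) = x*z - y
next, trace(a b^2 a b) = trace(b) * trace(a b a b) - trace(a b a) = y*z^2 - x*z - y
and trace(b^2 a) = trace(b) * trace(a b) - trace(a) = y*z - x
trace(b^2) = trace(b) * trace(b) - trace(1) = y^2 - 2
trace(a b^2 a) = trace(a) * trace(b^2 a) - trace(b^2) = x*y*z - x^2 - y^2 + 2
and trace(b a b^2 a b) = trace(b) * trace(a b^2 a b) - trace(a b^2 a) = y^2*z^2 - 2*x*y*z + x^2 - 2
next, trace(a b a b a b) = trace(b a) * trace(b a b a) - trace(b^-1 a^-1)   [split at repeated b] = z^3 - 3*z
trace(a b a b a) = trace(a) * trace(b a b a) - trace(b a b) = x*z^2 - y*z - x
trace(b a b^2 a b a) = trace(b) * trace(a b a b a b) - trace(a b a b a) = y*z^3 - x*z^2 - 2*y*z + x
and trace(b^2 a b a^-1 b a) = trace(b a b^2 a b) * trace(a) - trace(b a b^2 a b a) = x*y^2*z^2 - 2*x^2*y*z - y*z^3 + x^3 + x*z^2 + 2*y*z - 3*x
trace(b^2 a b) = trace(b) * trace(a b^2) - trace(a b) = y^2*z - x*y - z
next, trace(a b a^2 b^2) = trace(a) * trace(b^2 a b a) - trace(b^2 a b) = x*y*z^2 - x^2*z - y^2*z + z
next, trace(a^2 b^3 a b) = trace(b) * trace(a b a^2 b^2) - trace(a b a^2 b) = x*y^2*z^2 - x^2*y*z - y^3*z - x*z^2 + 2*y*z + x
trace(b a^3 b) = trace(a) * trace(b^2 a^2) - trace(b^2 a) = x^2*y*z - x^3 - x*y^2 - y*z + 3*x
next, trace(b a^3) = trace(a) * trace(a b a) - trace(a b) = x^2*z - x*y - z
next, trace(a^2 b^3 a) = trace(b) * trace(b a^3 b) - trace(b a^3) = x^2*y^2*z - x^3*y - x*y^3 - x^2*z - y^2*z + 4*x*y + z
and trace(b a^2 b^3 a b) = trace(b) * trace(a^2 b^3 a b) - trace(a^2 b^3 a) = x*y^3*z^2 - 2*x^2*y^2*z - y^4*z + x^3*y + x*y^3 - x*y*z^2 + x^2*z + 3*y^2*z - 3*x*y - z
next, trace(b^3 a b a b a) = trace(b) * trace(a b a b a b^2) - trace(a b a b a b) = y^2*z^3 - x*y*z^2 - 2*y^2*z - z^3 + x*y + 3*z
trace(b a b a b^2) = trace(b) * trace(a b a b^2) - trace(a b a b) = y^2*z^2 - x*y*z - y^2 - z^2 + 2
trace(b^3 a b a b) = trace(b) * trace(b a b a b^2) - trace(b a b a b) = y^3*z^2 - x*y^2*z - y^3 - 2*y*z^2 + x*z + 3*y
next, trace(b a^2 b^3 a b a) = trace(a) * trace(b^3 a b a b a) - trace(b^3 a b a b) = x*y^2*z^3 - x^2*y*z^2 - y^3*z^2 - x*y^2*z - x*z^3 + x^2*y + y^3 + 2*y*z^2 + 2*x*z - 3*y
next, trace(a b^3 a b a^-1 b a) = trace(b a^2 b^3 a b) * trace(a) - trace(b a^2 b^3 a b a) = x^2*y^3*z^2 - 2*x^3*y^2*z - x*y^4*z - x*y^2*z^3 + x^4*y + x^2*y^3 + y^3*z^2 + x^3*z + 4*x*y^2*z + x*z^3 - 4*x^2*y - y^3 - 2*y*z^2 - 3*x*z + 3*y
trace(a^2 b a b^2) = trace(b) * trace(a^2 b a b) - trace(a^2 b a) = x*y*z^2 - x^2*z - y^2*z + z
next, trace(a b a b^3 a) = trace(b) * trace(a^2 b a b^2) - trace(a^2 b a b) = x*y^2*z^2 - x^2*y*z - y^3*z - x*z^2 + 2*y*z + x
trace(b a b a b^3 a b) = trace(b) * trace(a b a b^3 a b) - trace(a b a b^3 a) = y^3*z^3 - 2*x*y^2*z^2 + x^2*y*z - y^3*z - y*z^3 + x*y^2 + x*z^2 + y*z - x
next, trace(a b a b a b a b) = trace(a b a b) * trace(a b a b) - trace(1)   [split at repeated a] = z^4 - 4*z^2 + 2
trace(a b a b a b a) = trace(a) * trace(b a b a b a) - trace(b a b a b) = x*z^3 - y*z^2 - 2*x*z + y
trace(b a b a b a b a b) = trace(b) * trace(a b a b a b a b) - trace(a b a b a b a) = y*z^4 - x*z^3 - 3*y*z^2 + 2*x*z + y
and trace(b a b a b^3 a b a) = trace(b) * trace(b a b a b a b a b) - trace(b a b a b a b a) = y^2*z^4 - x*y*z^3 - 3*y^2*z^2 - z^4 + 2*x*y*z + y^2 + 4*z^2 - 2
trace(a b^3 a b a^-1 b a b) = trace(b a b a b^3 a b) * trace(a) - trace(b a b a b^3 a b a) = x*y^3*z^3 - 2*x^2*y^2*z^2 - y^2*z^4 + x^3*y*z - x*y^3*z + x^2*y^2 + x^2*z^2 + 3*y^2*z^2 + z^4 - x*y*z - x^2 - y^2 - 4*z^2 + 2
and trace(b^3 a b a^-1 b a b^-1 a) = trace(a b^3 a b a^-1 b a) * trace(b) - trace(a b^3 a b a^-1 b a b) = x^2*y^4*z^2 - 2*x^3*y^3*z - x*y^5*z - 2*x*y^3*z^3 + x^4*y^2 + x^2*y^4 + 2*x^2*y^2*z^2 + y^4*z^2 + y^2*z^4 + 5*x*y^3*z + x*y*z^3 - 5*x^2*y^2 - x^2*z^2 - y^4 - 5*y^2*z^2 - z^4 - 2*x*y*z + x^2 + 4*y^2 + 4*z^2 - 2
trace(a^-1 b a b^-1 a^-1 b^3 a b) = trace(b^3 a b a^-1 b a b^-1) * trace(a) - trace(b^3 a b a^-1 b a b^-1 a) = -x^2*y^4*z^2 + 2*x^3*y^3*z + x*y^5*z + 2*x*y^3*z^3 - x^4*y^2 - x^2*y^4 - x^2*y^2*z^2 - y^4*z^2 - y^2*z^4 - 2*x^3*y*z - 5*x*y^3*z - 2*x*y*z^3 + x^4 + 5*x^2*y^2 + 2*x^2*z^2 + y^4 + 5*y^2*z^2 + z^4 + 4*x*y*z - 4*x^2 - 4*y^2 - 4*z^2 + 2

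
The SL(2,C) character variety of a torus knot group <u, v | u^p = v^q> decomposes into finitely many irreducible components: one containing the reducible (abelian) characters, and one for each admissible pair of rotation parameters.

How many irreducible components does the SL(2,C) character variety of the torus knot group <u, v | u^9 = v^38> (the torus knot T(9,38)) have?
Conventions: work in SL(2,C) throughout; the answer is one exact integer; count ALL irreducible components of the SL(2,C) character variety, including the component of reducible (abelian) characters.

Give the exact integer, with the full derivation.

149

In the torus knot group T(9,38), u^9 = v^38 is central, so an irreducible representation sends it to +I or -I (Schur).
On an irreducible component, tr(u) is locked at 2*cos(pi*alpha/9) for some alpha in 1..8, and tr(v) at 2*cos(pi*beta/38) for some beta in 1..37.
Consistency of u^9 = (-1)^alpha I with v^38 = (-1)^beta I forces alpha = beta (mod 2).
Enumerate parity-matched pairs: 4*19 odd-odd plus 4*18 even-even gives 148.
Total: 148 irreducible-character components + 1 reducible (abelian) component = 149.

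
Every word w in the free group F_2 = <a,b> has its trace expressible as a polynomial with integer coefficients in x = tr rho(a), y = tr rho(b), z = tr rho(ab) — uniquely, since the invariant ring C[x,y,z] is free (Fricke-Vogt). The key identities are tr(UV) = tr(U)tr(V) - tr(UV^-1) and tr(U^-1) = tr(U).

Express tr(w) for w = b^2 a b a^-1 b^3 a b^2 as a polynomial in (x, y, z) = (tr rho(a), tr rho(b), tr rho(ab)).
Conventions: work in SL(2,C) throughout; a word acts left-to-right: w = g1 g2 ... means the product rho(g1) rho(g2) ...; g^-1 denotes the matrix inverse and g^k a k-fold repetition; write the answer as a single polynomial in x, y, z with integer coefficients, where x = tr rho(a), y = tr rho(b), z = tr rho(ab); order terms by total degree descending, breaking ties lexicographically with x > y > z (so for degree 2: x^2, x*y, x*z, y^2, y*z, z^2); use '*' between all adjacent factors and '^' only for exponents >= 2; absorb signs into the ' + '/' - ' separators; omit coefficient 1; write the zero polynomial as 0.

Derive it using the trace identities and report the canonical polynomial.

trace(a b a b) = trace(b a) trace(b a) - trace(1)   [split at repeated b] = z^2 - 2
trace(a b a) = trace(a) trace(b a) - trace(b) = x*z - y
trace(a b^2 a b) = trace(b) trace(a b a b) - trace(a b a) = y*z^2 - x*z - y
trace(b^2 a) = trace(b) trace(a b) - trace(a) = y*z - x
trace(b^2) = trace(b) trace(b) - trace(1) = y^2 - 2
and trace(a b^2 a) = trace(a) trace(b^2 a) - trace(b^2) = x*y*z - x^2 - y^2 + 2
next, trace(b a b^2 a b) = trace(b) trace(a b^2 a b) - trace(a b^2 a) = y^2*z^2 - 2*x*y*z + x^2 - 2
next, trace(b a b^3 a b) = trace(b) trace(b a b^2 a b) - trace(b a b^2 a) = y^3*z^2 - 2*x*y^2*z + x^2*y - y*z^2 + x*z - y
and trace(b a b^3 a) = trace(b) trace(b a b a b) - trace(b a b a) = y^2*z^2 - x*y*z - y^2 - z^2 + 2
trace(a b^3 a b^3) = trace(b) trace(b a b^3 a b) - trace(b a b^3 a) = y^4*z^2 - 2*x*y^3*z + x^2*y^2 - 2*y^2*z^2 + 2*x*y*z + z^2 - 2
trace(b a b^4 a b^2) = trace(b) trace(a b^3 a b^3) - trace(a b^3 a b^2) = y^5*z^2 - 2*x*y^4*z + x^2*y^3 - 3*y^3*z^2 + 4*x*y^2*z - x^2*y + 2*y*z^2 - x*z - y
trace(b a b^4 a b) = trace(b) trace(b^2 a b^2 a b) - trace(b^2 a b^2 a) = y^4*z^2 - 2*x*y^3*z + x^2*y^2 - 2*y^2*z^2 + 3*x*y*z - x^2 - y^2 + 2
trace(b^3 a b^4 a b) = trace(b) trace(b a b^4 a b^2) - trace(b a b^4 a b) = y^6*z^2 - 2*x*y^5*z + x^2*y^4 - 4*y^4*z^2 + 6*x*y^3*z - 2*x^2*y^2 + 4*y^2*z^2 - 4*x*y*z + x^2 - 2
and trace(a b a b a b) = trace(a b a b) trace(a b) - trace(b a)   [split at repeated a] = z^3 - 3*z
trace(a b a b a) = trace(a) trace(b a b a) - trace(b a b) = x*z^2 - y*z - x
trace(a b^2 a b a b) = trace(b) trace(a b a b a b) - trace(a b a b a) = y*z^3 - x*z^2 - 2*y*z + x
and trace(b^2 a b) = trace(b) trace(a b^2) - trace(a b) = y^2*z - x*y - z
next, trace(a b^2 a b a) = trace(a) trace(b^2 a b a) - trace(b^2 a b) = x*y*z^2 - x^2*z - y^2*z + z
trace(a b a b^2 a b^2) = trace(b) trace(a b^2 a b a b) - trace(a b^2 a b a) = y^2*z^3 - 2*x*y*z^2 + x^2*z - y^2*z + x*y - z
trace(a b^3 a b a b^2) = trace(b) trace(a b a b^2 a b^2) - trace(a b a b^2 a b) = y^3*z^3 - 2*x*y^2*z^2 + x^2*y*z - y^3*z - y*z^3 + x*y^2 + x*z^2 + y*z - x
next, trace(a b^3 a b a b) = trace(b) trace(b a b a b a b) - trace(b a b a b a) = y^2*z^3 - x*y*z^2 - 2*y^2*z - z^3 + x*y + 3*z
next, trace(b^2 a b a b^3 a b) = trace(b) trace(a b^3 a b a b^2) - trace(a b^3 a b a b) = y^4*z^3 - 2*x*y^3*z^2 + x^2*y^2*z - y^4*z - 2*y^2*z^3 + x*y^3 + 2*x*y*z^2 + 3*y^2*z + z^3 - 2*x*y - 3*z
trace(b a^2 b a b) = trace(a) trace(b a b^2 a) - trace(b a b^2) = x*y*z^2 - x^2*z - y^2*z + z
trace(a b a b^3 a) = trace(b) trace(b a^2 b a b) - trace(b a^2 b a) = x*y^2*z^2 - x^2*y*z - y^3*z - x*z^2 + 2*y*z + x
trace(b^2 a b a b^3 a) = trace(b) trace(a b a b^3 a b) - trace(a b a b^3 a) = y^3*z^3 - 2*x*y^2*z^2 + x^2*y*z - y^3*z - y*z^3 + x*y^2 + x*z^2 + y*z - x
trace(b^3 a b^4 a b a) = trace(b) trace(b^2 a b a b^3 a b) - trace(b^2 a b a b^3 a) = y^5*z^3 - 2*x*y^4*z^2 + x^2*y^3*z - y^5*z - 3*y^3*z^3 + x*y^4 + 4*x*y^2*z^2 - x^2*y*z + 4*y^3*z + 2*y*z^3 - 3*x*y^2 - x*z^2 - 4*y*z + x
and trace(b^2 a b a^-1 b^3 a b^2) = trace(b^3 a b^4 a b) trace(a) - trace(b^3 a b^4 a b a) = x*y^6*z^2 - 2*x^2*y^5*z - y^5*z^3 + x^3*y^4 - 2*x*y^4*z^2 + 5*x^2*y^3*z + y^5*z + 3*y^3*z^3 - 2*x^3*y^2 - x*y^4 - 3*x^2*y*z - 4*y^3*z - 2*y*z^3 + x^3 + 3*x*y^2 + x*z^2 + 4*y*z - 3*x

x*y^6*z^2 - 2*x^2*y^5*z - y^5*z^3 + x^3*y^4 - 2*x*y^4*z^2 + 5*x^2*y^3*z + y^5*z + 3*y^3*z^3 - 2*x^3*y^2 - x*y^4 - 3*x^2*y*z - 4*y^3*z - 2*y*z^3 + x^3 + 3*x*y^2 + x*z^2 + 4*y*z - 3*x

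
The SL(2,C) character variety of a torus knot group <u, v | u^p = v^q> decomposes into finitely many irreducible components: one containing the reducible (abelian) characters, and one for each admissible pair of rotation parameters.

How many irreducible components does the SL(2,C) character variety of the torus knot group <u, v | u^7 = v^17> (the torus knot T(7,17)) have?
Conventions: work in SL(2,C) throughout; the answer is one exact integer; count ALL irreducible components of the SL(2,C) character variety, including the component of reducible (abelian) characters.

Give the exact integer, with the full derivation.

49

In the torus knot group T(7,17), u^7 = v^17 is central, so an irreducible representation sends it to +I or -I (Schur).
So on each irreducible component the traces are pinned: tr(u) = 2*cos(pi*alpha/7) with 1 <= alpha <= 6, tr(v) = 2*cos(pi*beta/17) with 1 <= beta <= 16.
Consistency of u^7 = (-1)^alpha I with v^17 = (-1)^beta I forces alpha = beta (mod 2).
Enumerate parity-matched pairs: 3*8 odd-odd plus 3*8 even-even gives 48.
That is 48 components of irreducible characters, and with the reducible (abelian) component the total is 49.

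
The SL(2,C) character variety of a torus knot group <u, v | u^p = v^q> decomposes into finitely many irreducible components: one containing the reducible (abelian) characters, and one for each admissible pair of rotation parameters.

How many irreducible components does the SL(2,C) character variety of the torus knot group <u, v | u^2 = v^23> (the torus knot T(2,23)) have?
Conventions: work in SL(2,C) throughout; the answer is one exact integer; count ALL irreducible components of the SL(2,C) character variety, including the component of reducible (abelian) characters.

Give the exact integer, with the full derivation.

In the torus knot group T(2,23), u^2 = v^23 is central, so an irreducible representation sends it to +I or -I (Schur).
This locks tr(u) to 2*cos(pi*alpha/2), alpha in 1..1, and tr(v) to 2*cos(pi*beta/23), beta in 1..22, on each component of irreducible characters.
u^2 = (-1)^alpha I and v^23 = (-1)^beta I must agree, so alpha and beta have equal parity.
count pairs: odd alpha (1 choices) x odd beta (11), plus even alpha (0) x even beta (11): 1*11 + 0*11 = 11.
Total: 11 irreducible-character components + 1 reducible (abelian) component = 12.

12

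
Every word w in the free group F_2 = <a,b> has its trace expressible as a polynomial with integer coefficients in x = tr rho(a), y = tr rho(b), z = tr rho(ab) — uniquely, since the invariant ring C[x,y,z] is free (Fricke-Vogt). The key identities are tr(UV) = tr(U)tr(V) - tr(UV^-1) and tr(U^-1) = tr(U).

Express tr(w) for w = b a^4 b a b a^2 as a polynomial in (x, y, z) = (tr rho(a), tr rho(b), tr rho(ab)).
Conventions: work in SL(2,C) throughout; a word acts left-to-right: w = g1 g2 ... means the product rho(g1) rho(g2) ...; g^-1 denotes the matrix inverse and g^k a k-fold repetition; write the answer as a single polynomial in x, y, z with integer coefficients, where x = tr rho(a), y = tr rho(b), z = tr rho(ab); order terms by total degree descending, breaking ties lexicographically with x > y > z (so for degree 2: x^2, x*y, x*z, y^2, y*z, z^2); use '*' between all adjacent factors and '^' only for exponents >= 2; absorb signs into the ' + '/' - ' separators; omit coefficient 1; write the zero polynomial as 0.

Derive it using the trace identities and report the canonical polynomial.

trace(b a b a) = trace(a b) trace(a b) - trace(1)  (split on a) = z^2 - 2
trace(b a b a b a) = trace(b a) trace(b a b a) - trace(b^-1 a^-1)  (split on b) = z^3 - 3*z
trace(a b a) = trace(a) trace(b a) - trace(b)  (reduce the a square) = x*z - y
trace(b a b a b) = trace(b) trace(a b a b) - trace(a b a)  (reduce the b square) = y*z^2 - x*z - y
trace(b a^2 b a b a) = trace(a) trace(b a b a b a) - trace(b a b a b)  (reduce the a square) = x*z^3 - y*z^2 - 2*x*z + y
trace(a b^2) = trace(b) trace(a b) - trace(a)  (reduce the b square) = y*z - x
so trace(b a b^2) = trace(b) trace(a b^2) - trace(a b)  (reduce the b square) = y^2*z - x*y - z
so trace(b a^2 b a b) = trace(a) trace(b a b^2 a) - trace(b a b^2)  (reduce the a square) = x*y*z^2 - x^2*z - y^2*z + z
trace(b a b a^2 b a^2) = trace(a) trace(b a^2 b a b a) - trace(b a^2 b a b)  (reduce the a square) = x^2*z^3 - 2*x*y*z^2 - x^2*z + y^2*z + x*y - z
so trace(b a b a^2 b a^3) = trace(a) trace(b a b a^2 b a^2) - trace(b a b a^2 b a)  (reduce the a square) = x^3*z^3 - 2*x^2*y*z^2 - x^3*z + x*y^2*z - x*z^3 + x^2*y + y*z^2 + x*z - y
trace(b a^4 b a b a^2) = trace(a) trace(b a b a^2 b a^3) - trace(b a b a^2 b a^2)  (reduce the a square) = x^4*z^3 - 2*x^3*y*z^2 - x^4*z + x^2*y^2*z - 2*x^2*z^3 + x^3*y + 3*x*y*z^2 + 2*x^2*z - y^2*z - 2*x*y + z

x^4*z^3 - 2*x^3*y*z^2 - x^4*z + x^2*y^2*z - 2*x^2*z^3 + x^3*y + 3*x*y*z^2 + 2*x^2*z - y^2*z - 2*x*y + z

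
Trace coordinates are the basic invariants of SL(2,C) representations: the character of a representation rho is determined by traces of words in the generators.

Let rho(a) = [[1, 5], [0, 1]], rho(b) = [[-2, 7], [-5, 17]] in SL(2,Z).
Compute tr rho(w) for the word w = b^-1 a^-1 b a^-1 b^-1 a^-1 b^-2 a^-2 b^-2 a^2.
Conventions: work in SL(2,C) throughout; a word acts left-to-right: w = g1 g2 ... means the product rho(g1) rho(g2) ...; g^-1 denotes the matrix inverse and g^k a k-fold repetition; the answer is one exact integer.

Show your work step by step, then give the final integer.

-3213447500

rho(b^-1) = [[17, -7], [5, -2]]
... * rho(a^-1) = [[1, -5], [0, 1]]  ->  [[17, -92], [5, -27]]
... * rho(b) = [[-2, 7], [-5, 17]]  ->  [[426, -1445], [125, -424]]
... * rho(a^-1) = [[1, -5], [0, 1]]  ->  [[426, -3575], [125, -1049]]
... * rho(b^-1) = [[17, -7], [5, -2]]  ->  [[-10633, 4168], [-3120, 1223]]
... * rho(a^-1) = [[1, -5], [0, 1]]  ->  [[-10633, 57333], [-3120, 16823]]
... * rho(b^-1) = [[17, -7], [5, -2]]  ->  [[105904, -40235], [31075, -11806]]
... * rho(b^-1) = [[17, -7], [5, -2]]  ->  [[1599193, -660858], [469245, -193913]]
... * rho(a^-1) = [[1, -5], [0, 1]]  ->  [[1599193, -8656823], [469245, -2540138]]
... * rho(a^-1) = [[1, -5], [0, 1]]  ->  [[1599193, -16652788], [469245, -4886363]]
... * rho(b^-1) = [[17, -7], [5, -2]]  ->  [[-56077659, 22111225], [-16454650, 6488011]]
... * rho(b^-1) = [[17, -7], [5, -2]]  ->  [[-842764078, 348321163], [-247288995, 102206528]]
... * rho(a) = [[1, 5], [0, 1]]  ->  [[-842764078, -3865499227], [-247288995, -1134238447]]
... * rho(a) = [[1, 5], [0, 1]]  ->  [[-842764078, -8079319617], [-247288995, -2370683422]]
tr = -842764078 + -2370683422 = -3213447500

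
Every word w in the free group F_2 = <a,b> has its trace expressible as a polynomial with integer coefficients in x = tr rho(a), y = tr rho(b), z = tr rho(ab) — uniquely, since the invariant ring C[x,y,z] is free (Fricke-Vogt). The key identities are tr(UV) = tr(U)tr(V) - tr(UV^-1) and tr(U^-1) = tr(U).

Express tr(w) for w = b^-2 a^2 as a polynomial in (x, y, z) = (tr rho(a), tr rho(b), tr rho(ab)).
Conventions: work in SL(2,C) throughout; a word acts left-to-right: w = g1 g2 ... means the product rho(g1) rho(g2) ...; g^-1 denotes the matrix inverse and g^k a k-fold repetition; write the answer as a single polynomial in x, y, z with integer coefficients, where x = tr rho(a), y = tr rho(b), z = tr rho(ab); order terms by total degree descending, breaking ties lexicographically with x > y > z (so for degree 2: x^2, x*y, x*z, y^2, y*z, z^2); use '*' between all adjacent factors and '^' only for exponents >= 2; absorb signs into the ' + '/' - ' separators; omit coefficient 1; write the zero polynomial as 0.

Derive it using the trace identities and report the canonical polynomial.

trace(a^2) = trace(a)*trace(a) - trace(1)   [square of a] = x^2 - 2
trace(a^2 b) = trace(a)*trace(b a) - trace(b)   [square of a] = x*z - y
trace(b^-1 a^2) = trace(a^2)*trace(b) - trace(a^2 b)   [inverse elimination on b] = x^2*y - x*z - y
trace(b^-2 a^2) = trace(b^-1 a^2)*trace(b) - trace(b^-1 a^2 b)   [inverse elimination on b] = x^2*y^2 - x*y*z - x^2 - y^2 + 2

x^2*y^2 - x*y*z - x^2 - y^2 + 2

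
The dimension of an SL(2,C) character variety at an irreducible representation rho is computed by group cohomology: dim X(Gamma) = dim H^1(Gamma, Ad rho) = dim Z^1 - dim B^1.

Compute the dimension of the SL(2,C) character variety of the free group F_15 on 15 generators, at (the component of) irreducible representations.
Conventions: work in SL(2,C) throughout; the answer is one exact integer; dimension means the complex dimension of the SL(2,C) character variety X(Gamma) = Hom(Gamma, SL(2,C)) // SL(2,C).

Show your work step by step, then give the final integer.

Here Gamma is free of rank 15 — no relator constrains a cocycle.
A cocycle picks one sl_2 vector per generator freely, giving dim Z^1 = 3*15 = 45.
At an irreducible rho the centralizer of the image in sl_2 is 0, so the coboundary map sl_2 -> Z^1 is injective: dim B^1 = 3.
dim X = dim H^1 = dim Z^1 - dim B^1 = 45 - 3 = 42.

42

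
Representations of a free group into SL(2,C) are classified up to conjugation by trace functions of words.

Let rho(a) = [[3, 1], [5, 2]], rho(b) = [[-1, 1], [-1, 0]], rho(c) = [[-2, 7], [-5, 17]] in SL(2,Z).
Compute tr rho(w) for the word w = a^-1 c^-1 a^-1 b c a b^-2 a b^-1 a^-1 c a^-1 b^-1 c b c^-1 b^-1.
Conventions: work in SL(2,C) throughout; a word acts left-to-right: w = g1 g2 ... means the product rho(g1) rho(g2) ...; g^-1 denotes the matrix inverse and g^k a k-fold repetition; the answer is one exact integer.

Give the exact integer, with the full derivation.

133718918

rho(a^-1) = [[2, -1], [-5, 3]]
... * rho(c^-1) = [[17, -7], [5, -2]]  ->  [[29, -12], [-70, 29]]
... * rho(a^-1) = [[2, -1], [-5, 3]]  ->  [[118, -65], [-285, 157]]
... * rho(b) = [[-1, 1], [-1, 0]]  ->  [[-53, 118], [128, -285]]
... * rho(c) = [[-2, 7], [-5, 17]]  ->  [[-484, 1635], [1169, -3949]]
... * rho(a) = [[3, 1], [5, 2]]  ->  [[6723, 2786], [-16238, -6729]]
... * rho(b^-1) = [[0, -1], [1, -1]]  ->  [[2786, -9509], [-6729, 22967]]
... * rho(b^-1) = [[0, -1], [1, -1]]  ->  [[-9509, 6723], [22967, -16238]]
... * rho(a) = [[3, 1], [5, 2]]  ->  [[5088, 3937], [-12289, -9509]]
... * rho(b^-1) = [[0, -1], [1, -1]]  ->  [[3937, -9025], [-9509, 21798]]
... * rho(a^-1) = [[2, -1], [-5, 3]]  ->  [[52999, -31012], [-128008, 74903]]
... * rho(c) = [[-2, 7], [-5, 17]]  ->  [[49062, -156211], [-118499, 377295]]
... * rho(a^-1) = [[2, -1], [-5, 3]]  ->  [[879179, -517695], [-2123473, 1250384]]
... * rho(b^-1) = [[0, -1], [1, -1]]  ->  [[-517695, -361484], [1250384, 873089]]
... * rho(c) = [[-2, 7], [-5, 17]]  ->  [[2842810, -9769093], [-6866213, 23595201]]
... * rho(b) = [[-1, 1], [-1, 0]]  ->  [[6926283, 2842810], [-16728988, -6866213]]
... * rho(c^-1) = [[17, -7], [5, -2]]  ->  [[131960861, -54169601], [-318723861, 130835342]]
... * rho(b^-1) = [[0, -1], [1, -1]]  ->  [[-54169601, -77791260], [130835342, 187888519]]
tr = -54169601 + 187888519 = 133718918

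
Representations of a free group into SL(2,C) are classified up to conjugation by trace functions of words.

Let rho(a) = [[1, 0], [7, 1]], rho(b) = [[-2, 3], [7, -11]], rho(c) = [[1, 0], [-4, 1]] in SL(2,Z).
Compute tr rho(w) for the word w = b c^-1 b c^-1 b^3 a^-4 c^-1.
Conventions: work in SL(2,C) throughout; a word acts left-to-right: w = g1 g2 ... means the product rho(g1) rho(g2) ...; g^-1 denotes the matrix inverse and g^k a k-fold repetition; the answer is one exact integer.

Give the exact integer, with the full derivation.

1259

rho(b) = [[-2, 3], [7, -11]]
... * rho(c^-1) = [[1, 0], [4, 1]]  ->  [[10, 3], [-37, -11]]
... * rho(b) = [[-2, 3], [7, -11]]  ->  [[1, -3], [-3, 10]]
... * rho(c^-1) = [[1, 0], [4, 1]]  ->  [[-11, -3], [37, 10]]
... * rho(b) = [[-2, 3], [7, -11]]  ->  [[1, 0], [-4, 1]]
... * rho(b) = [[-2, 3], [7, -11]]  ->  [[-2, 3], [15, -23]]
... * rho(b) = [[-2, 3], [7, -11]]  ->  [[25, -39], [-191, 298]]
... * rho(a^-1) = [[1, 0], [-7, 1]]  ->  [[298, -39], [-2277, 298]]
... * rho(a^-1) = [[1, 0], [-7, 1]]  ->  [[571, -39], [-4363, 298]]
... * rho(a^-1) = [[1, 0], [-7, 1]]  ->  [[844, -39], [-6449, 298]]
... * rho(a^-1) = [[1, 0], [-7, 1]]  ->  [[1117, -39], [-8535, 298]]
... * rho(c^-1) = [[1, 0], [4, 1]]  ->  [[961, -39], [-7343, 298]]
tr = 961 + 298 = 1259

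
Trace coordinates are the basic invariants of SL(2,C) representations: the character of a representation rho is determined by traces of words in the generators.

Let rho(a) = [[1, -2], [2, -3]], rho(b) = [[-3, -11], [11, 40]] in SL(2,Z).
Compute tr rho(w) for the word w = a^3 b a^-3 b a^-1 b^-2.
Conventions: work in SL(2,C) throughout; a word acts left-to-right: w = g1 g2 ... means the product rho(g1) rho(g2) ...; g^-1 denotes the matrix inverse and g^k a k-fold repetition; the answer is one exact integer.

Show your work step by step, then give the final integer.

662091298

rho(a) = [[1, -2], [2, -3]]
... * rho(a) = [[1, -2], [2, -3]]  ->  [[-3, 4], [-4, 5]]
... * rho(a) = [[1, -2], [2, -3]]  ->  [[5, -6], [6, -7]]
... * rho(b) = [[-3, -11], [11, 40]]  ->  [[-81, -295], [-95, -346]]
... * rho(a^-1) = [[-3, 2], [-2, 1]]  ->  [[833, -457], [977, -536]]
... * rho(a^-1) = [[-3, 2], [-2, 1]]  ->  [[-1585, 1209], [-1859, 1418]]
... * rho(a^-1) = [[-3, 2], [-2, 1]]  ->  [[2337, -1961], [2741, -2300]]
... * rho(b) = [[-3, -11], [11, 40]]  ->  [[-28582, -104147], [-33523, -122151]]
... * rho(a^-1) = [[-3, 2], [-2, 1]]  ->  [[294040, -161311], [344871, -189197]]
... * rho(b^-1) = [[40, 11], [-11, -3]]  ->  [[13536021, 3718373], [15876007, 4361172]]
... * rho(b^-1) = [[40, 11], [-11, -3]]  ->  [[500538737, 137741112], [587067388, 161552561]]
tr = 500538737 + 161552561 = 662091298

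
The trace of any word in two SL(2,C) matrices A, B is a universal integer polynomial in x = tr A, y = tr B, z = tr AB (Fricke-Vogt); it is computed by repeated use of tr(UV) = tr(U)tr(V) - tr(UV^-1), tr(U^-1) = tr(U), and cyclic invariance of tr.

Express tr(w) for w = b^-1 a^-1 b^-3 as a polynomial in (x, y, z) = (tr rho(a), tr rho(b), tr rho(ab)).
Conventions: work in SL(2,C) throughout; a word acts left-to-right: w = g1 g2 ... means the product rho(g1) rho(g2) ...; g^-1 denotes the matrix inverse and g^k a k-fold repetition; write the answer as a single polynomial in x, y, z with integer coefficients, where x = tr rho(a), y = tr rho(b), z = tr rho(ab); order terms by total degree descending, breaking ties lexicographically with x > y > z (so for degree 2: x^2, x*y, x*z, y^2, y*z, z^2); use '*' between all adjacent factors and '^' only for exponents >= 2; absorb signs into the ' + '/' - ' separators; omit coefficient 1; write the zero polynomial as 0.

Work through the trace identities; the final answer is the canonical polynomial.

y^3*z - x*y^2 - 2*y*z + x

tr(b^-1) = tr(b) = y
so tr(b^-2) = tr(b^-1)*tr(b) - tr(1) = y^2 - 2
reduce: tr(b^-3) = tr(b^-2)*tr(b) - tr(b^-1) = y^3 - 3*y
tr(b^-4) = tr(b^-3)*tr(b) - tr(b^-2) = y^4 - 4*y^2 + 2
reduce: tr(a b^-1) = tr(a)*tr(b) - tr(a b) = x*y - z
tr(b^-1 a b^-1) = tr(a b^-1)*tr(b) - tr(a) = x*y^2 - y*z - x
so tr(a b^-3) = tr(b^-1 a b^-1)*tr(b) - tr(b^-1 a) = x*y^3 - y^2*z - 2*x*y + z
so tr(b^-4 a) = tr(a b^-3)*tr(b) - tr(a b^-2) = x*y^4 - y^3*z - 3*x*y^2 + 2*y*z + x
tr(b^-1 a^-1 b^-3) = tr(b^-4)*tr(a) - tr(b^-4 a) = y^3*z - x*y^2 - 2*y*z + x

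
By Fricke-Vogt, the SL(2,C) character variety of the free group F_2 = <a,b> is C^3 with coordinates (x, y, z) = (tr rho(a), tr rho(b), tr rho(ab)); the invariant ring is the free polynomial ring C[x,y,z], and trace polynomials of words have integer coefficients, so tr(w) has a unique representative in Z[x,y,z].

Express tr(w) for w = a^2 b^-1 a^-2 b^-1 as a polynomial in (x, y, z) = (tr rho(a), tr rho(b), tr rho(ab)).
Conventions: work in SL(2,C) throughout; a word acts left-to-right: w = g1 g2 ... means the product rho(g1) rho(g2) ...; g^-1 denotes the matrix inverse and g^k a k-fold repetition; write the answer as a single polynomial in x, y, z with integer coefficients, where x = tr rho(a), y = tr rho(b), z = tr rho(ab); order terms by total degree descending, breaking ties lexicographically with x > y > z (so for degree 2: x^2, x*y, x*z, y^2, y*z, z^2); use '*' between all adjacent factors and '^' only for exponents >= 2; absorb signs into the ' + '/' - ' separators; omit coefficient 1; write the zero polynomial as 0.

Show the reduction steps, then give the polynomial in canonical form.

use: trace(b^-1) = trace(b) = y
trace(a^2) = trace(a) * trace(a) - trace(1) = x^2 - 2
use: trace(a b a) = trace(a) * trace(b a) - trace(b) = x*z - y
trace(a b a^2) = trace(a) * trace(a b a) - trace(a b) = x^2*z - x*y - z
trace(b a b a) = trace(b a) * trace(b a) - trace(1) = z^2 - 2
use: trace(b a b) = trace(b) * trace(a b) - trace(a) = y*z - x
apply: trace(a b a^2 b) = trace(a) * trace(b a b a) - trace(b a b) = x*z^2 - y*z - x
trace(b a^2 b^-1 a) = trace(a b a^2) * trace(b) - trace(a b a^2 b) = x^2*y*z - x*y^2 - x*z^2 + x
trace(b a^2 b^-1 a^-1) = trace(b a^2 b^-1) * trace(a) - trace(b a^2 b^-1 a) = -x^2*y*z + x^3 + x*y^2 + x*z^2 - 3*x
use: trace(a^2 b^-1 a^-2 b) = trace(b a^2 b^-1 a^-1) * trace(a) - trace(b a^2 b^-1) = -x^3*y*z + x^4 + x^2*y^2 + x^2*z^2 - 4*x^2 + 2
trace(a^2 b^-1 a^-2 b^-1) = trace(a^2 b^-1 a^-2) * trace(b) - trace(a^2 b^-1 a^-2 b) = x^3*y*z - x^4 - x^2*y^2 - x^2*z^2 + 4*x^2 + y^2 - 2

x^3*y*z - x^4 - x^2*y^2 - x^2*z^2 + 4*x^2 + y^2 - 2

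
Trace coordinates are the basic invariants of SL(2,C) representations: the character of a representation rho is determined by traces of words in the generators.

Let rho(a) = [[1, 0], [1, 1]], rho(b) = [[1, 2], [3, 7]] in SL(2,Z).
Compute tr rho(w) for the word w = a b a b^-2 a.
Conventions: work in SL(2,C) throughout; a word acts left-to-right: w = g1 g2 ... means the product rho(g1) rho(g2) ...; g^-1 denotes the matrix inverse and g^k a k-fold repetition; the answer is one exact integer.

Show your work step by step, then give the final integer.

rho(a) = [[1, 0], [1, 1]]
... * rho(b) = [[1, 2], [3, 7]]  ->  [[1, 2], [4, 9]]
... * rho(a) = [[1, 0], [1, 1]]  ->  [[3, 2], [13, 9]]
... * rho(b^-1) = [[7, -2], [-3, 1]]  ->  [[15, -4], [64, -17]]
... * rho(b^-1) = [[7, -2], [-3, 1]]  ->  [[117, -34], [499, -145]]
... * rho(a) = [[1, 0], [1, 1]]  ->  [[83, -34], [354, -145]]
tr = 83 + -145 = -62

-62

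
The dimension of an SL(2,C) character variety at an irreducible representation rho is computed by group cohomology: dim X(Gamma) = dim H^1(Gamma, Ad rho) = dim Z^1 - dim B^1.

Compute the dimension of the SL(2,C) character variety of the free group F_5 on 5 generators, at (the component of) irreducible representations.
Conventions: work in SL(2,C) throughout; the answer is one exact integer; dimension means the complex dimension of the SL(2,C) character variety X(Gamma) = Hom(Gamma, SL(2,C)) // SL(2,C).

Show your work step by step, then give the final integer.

Gamma = F_5 has 5 generators and no relators.
Z^1(Gamma, Ad rho) = (sl_2)^5: a cocycle is a free choice of one sl_2 vector per generator, so dim Z^1 = 3*5 = 15.
At an irreducible rho the centralizer of the image in sl_2 is 0, so the coboundary map sl_2 -> Z^1 is injective: dim B^1 = 3.
Therefore dim X = 15 - 3 = 12.

12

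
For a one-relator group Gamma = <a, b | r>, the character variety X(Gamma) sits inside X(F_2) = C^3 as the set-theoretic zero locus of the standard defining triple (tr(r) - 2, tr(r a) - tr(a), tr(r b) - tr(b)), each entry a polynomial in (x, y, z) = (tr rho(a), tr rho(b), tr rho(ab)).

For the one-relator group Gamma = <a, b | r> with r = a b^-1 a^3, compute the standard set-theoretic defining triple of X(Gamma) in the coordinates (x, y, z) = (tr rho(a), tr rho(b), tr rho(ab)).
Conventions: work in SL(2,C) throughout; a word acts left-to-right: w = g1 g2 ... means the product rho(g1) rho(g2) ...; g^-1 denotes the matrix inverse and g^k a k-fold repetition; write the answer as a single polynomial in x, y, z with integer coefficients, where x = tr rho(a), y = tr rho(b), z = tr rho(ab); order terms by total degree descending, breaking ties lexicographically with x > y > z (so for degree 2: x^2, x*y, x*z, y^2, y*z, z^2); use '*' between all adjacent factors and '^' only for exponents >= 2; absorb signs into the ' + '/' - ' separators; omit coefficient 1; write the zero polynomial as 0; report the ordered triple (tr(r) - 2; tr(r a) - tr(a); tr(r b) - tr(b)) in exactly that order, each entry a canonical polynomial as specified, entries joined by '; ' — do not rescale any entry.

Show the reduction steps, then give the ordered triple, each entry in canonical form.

trace(a^2) = trace(a) trace(a) - trace(1)  (reduce the a square) = x^2 - 2
trace(a^3) = trace(a) trace(a^2) - trace(a)  (reduce the a square) = x^3 - 3*x
trace(a^4) = trace(a) trace(a^3) - trace(a^2)  (reduce the a square) = x^4 - 4*x^2 + 2
trace(a b a) = trace(a) trace(b a) - trace(b)  (reduce the a square) = x*z - y
trace(b a^3) = trace(a) trace(a b a) - trace(a b)  (reduce the a square) = x^2*z - x*y - z
apply: trace(a^4 b) = trace(a) trace(b a^3) - trace(b a^2)  (reduce the a square) = x^3*z - x^2*y - 2*x*z + y
use: trace(a b^-1 a^3) = trace(a^4) trace(b) - trace(a^4 b)  (eliminate b^-1) = x^4*y - x^3*z - 3*x^2*y + 2*x*z + y
trace(a^5) = trace(a) trace(a^4) - trace(a^3)  (reduce the a square) = x^5 - 5*x^3 + 5*x
use: trace(a^5 b) = trace(a) trace(a b a^3) - trace(a b a^2)  (reduce the a square) = x^4*z - x^3*y - 3*x^2*z + 2*x*y + z
trace(a b^-1 a^4) = trace(a^5) trace(b) - trace(a^5 b)  (eliminate b^-1) = x^5*y - x^4*z - 4*x^3*y + 3*x^2*z + 3*x*y - z
use: trace(b a b a) = trace(a b) trace(a b) - trace(1)  (split on a) = z^2 - 2
trace(b a b) = trace(b) trace(a b) - trace(a)  (reduce the b square) = y*z - x
trace(b a b a^2) = trace(a) trace(b a b a) - trace(b a b)  (reduce the a square) = x*z^2 - y*z - x
apply: trace(a^3 b a b) = trace(a) trace(b a b a^2) - trace(b a b a)  (reduce the a square) = x^2*z^2 - x*y*z - x^2 - z^2 + 2
apply: trace(a b^-1 a^3 b) = trace(a^3 b a) trace(b) - trace(a^3 b a b)  (eliminate b^-1) = x^3*y*z - x^2*y^2 - x^2*z^2 - x*y*z + x^2 + y^2 + z^2 - 2
assemble the triple (trace(r) - 2; trace(r a) - x; trace(r b) - y)

x^4*y - x^3*z - 3*x^2*y + 2*x*z + y - 2; x^5*y - x^4*z - 4*x^3*y + 3*x^2*z + 3*x*y - x - z; x^3*y*z - x^2*y^2 - x^2*z^2 - x*y*z + x^2 + y^2 + z^2 - y - 2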